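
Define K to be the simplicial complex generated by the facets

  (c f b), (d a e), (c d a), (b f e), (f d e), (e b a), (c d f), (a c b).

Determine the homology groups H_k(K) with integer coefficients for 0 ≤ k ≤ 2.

Take the total order a < b < c < d < e < f on the vertex set. Then K (dimension 2) consists of the simplices:

  0-simplices (6): a, b, c, d, e, f
  1-simplices (12): ab, ac, ad, ae, bc, be, bf, cd, cf, de, df, ef
  2-simplices (8): abc, abe, acd, ade, bcf, bef, cdf, def

so the chain groups are C_0 ≅ Z^6, C_1 ≅ Z^12, C_2 ≅ Z^8.

The boundary map ∂_1: C_1 → C_0 maps an edge to its endpoints' difference, ∂[p,q] = q − p. For instance
  ∂ad = d − a.
This gives a 6×12 integer matrix of rank 5; reducing to Smith normal form yields diagonal entries (1,1,1,1,1).

∂_2: C_2 → C_1 maps a triangle to the signed sum of its edges. For instance
  ∂bcf = cf − bf + bc,
  ∂acd = cd − ad + ac.
The 12×8 boundary matrix has rank 7 and Smith normal form diag(1,1,1,1,1,1,1).

Computing H_k = (kernel of ∂_k) / (image of ∂_{k+1}):

  H_0: rank C_0 − rank ∂_1 = 6 − 5 = 1, and the invariant factors of ∂_1 are all 1, so H_0 ≅ Z.
  H_1: rank ker ∂_1 − rank ∂_2 = (12 − 5) − 7 = 0, and the invariant factors of ∂_2 are all 1, so H_1 ≅ 0.
  H_2: rank ker ∂_2 − rank ∂_3 = (8 − 7) − 0 = 1, and there is no ∂_3, so H_2 ≅ Z.

(K is a triangulation of the 2-sphere S^2.)

H_0 = Z,  H_1 = 0,  H_2 = Z.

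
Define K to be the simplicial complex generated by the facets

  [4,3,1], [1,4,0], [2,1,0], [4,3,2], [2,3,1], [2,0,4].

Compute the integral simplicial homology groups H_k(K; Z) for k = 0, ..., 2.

H_0 = Z,  H_1 = 0,  H_2 = Z.

Order the vertices as 0 < 1 < 2 < 3 < 4. Listing each simplex with vertices in this order, K has dimension 2 with simplices:

  0-simplices (5): [0], [1], [2], [3], [4]
  1-simplices (9): [0,1], [0,2], [0,4], [1,2], [1,3], [1,4], [2,3], [2,4], [3,4]
  2-simplices (6): [0,1,2], [0,1,4], [0,2,4], [1,2,3], [1,3,4], [2,3,4]

so the chain groups are C_0 ≅ Z^5, C_1 ≅ Z^9, C_2 ≅ Z^6.

Boundary ∂_1: C_1 → C_0 maps an edge to its endpoints' difference, ∂[p,q] = q − p.
The resulting 5×9 matrix has rank 4, and its Smith normal form has invariant factors (1,1,1,1).

The boundary map ∂_2: C_2 → C_1 sends each 2-simplex [p,q,r] to [q,r] − [p,r] + [p,q]. For instance
  ∂[0,1,2] = [1,2] − [0,2] + [0,1],
  ∂[2,3,4] = [3,4] − [2,4] + [2,3].
The resulting 9×6 matrix has rank 5, and its Smith normal form has invariant factors (1,1,1,1,1).

Computing H_k = (kernel of ∂_k) / (image of ∂_{k+1}):

  H_0: rank C_0 − rank ∂_1 = 5 − 4 = 1, and the invariant factors of ∂_1 are all 1, so H_0 = Z.
  H_1: rank ker ∂_1 − rank ∂_2 = (9 − 4) − 5 = 0, and the invariant factors of ∂_2 are all 1, so H_1 = 0.
  H_2: rank ker ∂_2 − rank ∂_3 = (6 − 5) − 0 = 1, and there is no ∂_3, so H_2 = Z.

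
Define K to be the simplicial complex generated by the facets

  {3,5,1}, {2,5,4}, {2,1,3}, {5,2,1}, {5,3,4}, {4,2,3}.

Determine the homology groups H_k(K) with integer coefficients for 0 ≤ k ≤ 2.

Take the total order 1 < 2 < 3 < 4 < 5 on the vertex set. Then K (dimension 2) consists of the simplices:

  0-simplices (5): [1], [2], [3], [4], [5]
  1-simplices (9): [1,2], [1,3], [1,5], [2,3], [2,4], [2,5], [3,4], [3,5], [4,5]
  2-simplices (6): [1,2,3], [1,2,5], [1,3,5], [2,3,4], [2,4,5], [3,4,5]

Hence C_0 ≅ Z^5, C_1 ≅ Z^9, C_2 ≅ Z^6.

Boundary ∂_1: C_1 → C_0 sends each edge [p,q] (with p < q) to q − p. For instance
  ∂[2,3] = [3] − [2].
This gives a 5×9 integer matrix of rank 4; reducing to Smith normal form yields diagonal entries (1,1,1,1).

Boundary ∂_2: C_2 → C_1 acts by ∂[p,q,r] = [q,r] − [p,r] + [p,q]. For instance
  ∂[3,4,5] = [4,5] − [3,5] + [3,4],
  ∂[2,3,4] = [3,4] − [2,4] + [2,3].
As a 9×6 matrix over Z this has rank 5, with invariant factors (1,1,1,1,1).

Computing H_k = (kernel of ∂_k) / (image of ∂_{k+1}):

  H_0: rank C_0 − rank ∂_1 = 5 − 4 = 1, and the invariant factors of ∂_1 are all 1, so H_0 ≅ Z.
  H_1: rank ker ∂_1 − rank ∂_2 = (9 − 4) − 5 = 0, and the invariant factors of ∂_2 are all 1, so H_1 ≅ 0.
  H_2: rank ker ∂_2 − rank ∂_3 = (6 − 5) − 0 = 1, and there is no ∂_3, so H_2 ≅ Z.

As a check, the Euler characteristic is 5 − 9 + 6 = 2, which agrees with 1 − 0 + 1 = 2.

H_0 ≅ Z,  H_1 = 0,  H_2 ≅ Z.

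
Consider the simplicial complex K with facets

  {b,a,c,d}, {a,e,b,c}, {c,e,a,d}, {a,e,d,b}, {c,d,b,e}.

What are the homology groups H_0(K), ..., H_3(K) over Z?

Fix the vertex order a < b < c < d < e and write every simplex with vertices in increasing order. Then dim K = 3 and the simplices of K are:

  0-simplices (5): a, b, c, d, e
  1-simplices (10): ab, ac, ad, ae, bc, bd, be, cd, ce, de
  2-simplices (10): abc, abd, abe, acd, ace, ade, bcd, bce, bde, cde
  3-simplices (5): abcd, abce, abde, acde, bcde

giving chain groups C_0 ≅ Z^5, C_1 ≅ Z^10, C_2 ≅ Z^10, C_3 ≅ Z^5.

The boundary map ∂_1: C_1 → C_0 sends each edge [p,q] (with p < q) to q − p.
As a 5×10 matrix over Z this has rank 4, with invariant factors (1,1,1,1).

The boundary map ∂_2: C_2 → C_1 sends each 2-simplex [p,q,r] to [q,r] − [p,r] + [p,q]. For instance
  ∂bcd = cd − bd + bc,
  ∂abd = bd − ad + ab.
The resulting 10×10 matrix has rank 6, and its Smith normal form has invariant factors (1,1,1,1,1,1).

Boundary ∂_3: C_3 → C_2 sends each 3-simplex σ to the alternating sum Σ_i (−1)^i (σ with its i-th vertex removed). For instance
  ∂abcd = bcd − acd + abd − abc,
  ∂abce = bce − ace + abe − abc.
The resulting 10×5 matrix has rank 4, and its Smith normal form has invariant factors (1,1,1,1).

Reading off H_k = ker ∂_k / im ∂_{k+1}:

  H_0: rank C_0 − rank ∂_1 = 5 − 4 = 1, and the invariant factors of ∂_1 are all 1, so H_0 ≅ Z.
  H_1: rank ker ∂_1 − rank ∂_2 = (10 − 4) − 6 = 0, and the invariant factors of ∂_2 are all 1, so H_1 ≅ 0.
  H_2: rank ker ∂_2 − rank ∂_3 = (10 − 6) − 4 = 0, and the invariant factors of ∂_3 are all 1, so H_2 ≅ 0.
  H_3: rank ker ∂_3 − rank ∂_4 = (5 − 4) − 0 = 1, and there is no ∂_4, so H_3 ≅ Z.

(K is a triangulation of the 3-sphere S^3.)

H_0 ≅ Z,  H_1 = 0,  H_2 = 0,  H_3 ≅ Z.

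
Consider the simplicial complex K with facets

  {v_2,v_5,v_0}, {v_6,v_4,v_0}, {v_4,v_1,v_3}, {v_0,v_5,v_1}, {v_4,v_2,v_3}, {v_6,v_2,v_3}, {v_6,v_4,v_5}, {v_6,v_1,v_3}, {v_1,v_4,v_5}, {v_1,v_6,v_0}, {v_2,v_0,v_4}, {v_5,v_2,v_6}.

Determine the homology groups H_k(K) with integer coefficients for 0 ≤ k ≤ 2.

Take the total order v_0 < v_1 < v_2 < v_3 < v_4 < v_5 < v_6 on the vertex set. Then K (dimension 2) consists of the simplices:

  0-simplices (7): [v_0], [v_1], [v_2], [v_3], [v_4], [v_5], [v_6]
  1-simplices (18): (18 of them)
  2-simplices (12): (12 of them)

Hence C_0 ≅ Z^7, C_1 ≅ Z^18, C_2 ≅ Z^12.

∂_1: C_1 → C_0 maps an edge to its endpoints' difference, ∂[p,q] = q − p.
As a 7×18 matrix over Z this has rank 6, with invariant factors (1,1,1,1,1,1).

∂_2: C_2 → C_1 maps a triangle to the signed sum of its edges. For instance
  ∂[v_4,v_5,v_6] = [v_5,v_6] − [v_4,v_6] + [v_4,v_5],
  ∂[v_1,v_3,v_4] = [v_3,v_4] − [v_1,v_4] + [v_1,v_3].
The resulting 18×12 matrix has rank 12, and its Smith normal form has invariant factors (1,1,1,1,1,1,1,1,1,1,1,2).

Computing H_k = (kernel of ∂_k) / (image of ∂_{k+1}):

  H_0: rank C_0 − rank ∂_1 = 7 − 6 = 1, and the invariant factors of ∂_1 are all 1, so H_0 ≅ Z.
  H_1: rank ker ∂_1 − rank ∂_2 = (18 − 6) − 12 = 0, and ∂_2 has invariant factor 2 > 1, so H_1 ≅ Z/2.
  H_2: rank ker ∂_2 − rank ∂_3 = (12 − 12) − 0 = 0, and there is no ∂_3, so H_2 ≅ 0.

As a check, the Euler characteristic is 7 − 18 + 12 = 1, which agrees with 1 − 0 + 0 = 1.
(K is a triangulation of the real projective plane RP^2.)

H_0 ≅ Z,  H_1 ≅ Z/2,  H_2 = 0.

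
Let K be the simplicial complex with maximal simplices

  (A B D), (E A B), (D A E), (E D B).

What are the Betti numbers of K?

Take the total order A < B < D < E on the vertex set. Then K (dimension 2) consists of the simplices:

  0-simplices (4): A, B, D, E
  1-simplices (6): AB, AD, AE, BD, BE, DE
  2-simplices (4): ABD, ABE, ADE, BDE

so the chain groups are C_0 ≅ Z^4, C_1 ≅ Z^6, C_2 ≅ Z^4.

∂_1: C_1 → C_0 is given by ∂[p,q] = [q] − [p]. For instance
  ∂BD = D − B.
This gives a 4×6 integer matrix of rank 3; reducing to Smith normal form yields diagonal entries (1,1,1).

The boundary map ∂_2: C_2 → C_1 acts by ∂[p,q,r] = [q,r] − [p,r] + [p,q]. For instance
  ∂ADE = DE − AE + AD,
  ∂ABD = BD − AD + AB.
The 6×4 boundary matrix has rank 3 and Smith normal form diag(1,1,1).

Computing H_k = (kernel of ∂_k) / (image of ∂_{k+1}):

  H_0: rank C_0 − rank ∂_1 = 4 − 3 = 1, and the invariant factors of ∂_1 are all 1, so H_0 = Z.
  H_1: rank ker ∂_1 − rank ∂_2 = (6 − 3) − 3 = 0, and the invariant factors of ∂_2 are all 1, so H_1 = 0.
  H_2: rank ker ∂_2 − rank ∂_3 = (4 − 3) − 0 = 1, and there is no ∂_3, so H_2 = Z.

Hence the Betti numbers are b_0 = 1, b_1 = 0, b_2 = 1.

b_0 = 1, b_1 = 0, b_2 = 1.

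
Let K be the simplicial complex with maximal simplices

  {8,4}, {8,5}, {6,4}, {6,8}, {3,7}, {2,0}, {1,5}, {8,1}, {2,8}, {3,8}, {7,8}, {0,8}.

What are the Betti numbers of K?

b_0 = 1, b_1 = 4.

Take the total order 0 < 1 < 2 < 3 < 4 < 5 < 6 < 7 < 8 on the vertex set. Then K (dimension 1) consists of the simplices:

  0-simplices (9): [0], [1], [2], [3], [4], [5], [6], [7], [8]
  1-simplices (12): [0,2], [0,8], [1,5], [1,8], [2,8], [3,7], [3,8], [4,6], [4,8], [5,8], [6,8], [7,8]

giving chain groups C_0 ≅ Z^9, C_1 ≅ Z^12.

∂_1: C_1 → C_0 sends each edge [p,q] (with p < q) to q − p. For instance
  ∂[7,8] = [8] − [7].
This gives a 9×12 integer matrix of rank 8; reducing to Smith normal form yields diagonal entries (1,1,1,1,1,1,1,1).

From H_k ≅ ker(∂_k) / im(∂_{k+1}) we obtain:

  H_0: rank C_0 − rank ∂_1 = 9 − 8 = 1, and the invariant factors of ∂_1 are all 1, so H_0 = Z.
  H_1: rank ker ∂_1 − rank ∂_2 = (12 − 8) − 0 = 4, and there is no ∂_2, so H_1 = Z^4.

Hence the Betti numbers are b_0 = 1, b_1 = 4.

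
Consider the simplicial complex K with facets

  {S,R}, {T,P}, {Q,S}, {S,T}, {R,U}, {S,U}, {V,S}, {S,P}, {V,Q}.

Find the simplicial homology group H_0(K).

H_0 = Z.

We work with the vertex ordering P < Q < R < S < T < U < V. The simplices of K, each written with vertices in increasing order, are:

  0-simplices (7): P, Q, R, S, T, U, V
  1-simplices (9): PS, PT, QS, QV, RS, RU, ST, SU, SV

giving chain groups C_0 ≅ Z^7, C_1 ≅ Z^9.

Boundary ∂_1: C_1 → C_0 maps an edge to its endpoints' difference, ∂[p,q] = q − p.
As a 7×9 matrix over Z this has rank 6, with invariant factors (1,1,1,1,1,1).

Computing H_k = (kernel of ∂_k) / (image of ∂_{k+1}):

  H_0: rank C_0 − rank ∂_1 = 7 − 6 = 1, and the invariant factors of ∂_1 are all 1, so H_0 = Z.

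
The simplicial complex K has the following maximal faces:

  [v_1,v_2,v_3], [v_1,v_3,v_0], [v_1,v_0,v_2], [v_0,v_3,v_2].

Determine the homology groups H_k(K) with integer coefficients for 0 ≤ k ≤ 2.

H_0 = Z,  H_1 = 0,  H_2 = Z.

Order the vertices as v_0 < v_1 < v_2 < v_3. Listing each simplex with vertices in this order, K has dimension 2 with simplices:

  0-simplices (4): [v_0], [v_1], [v_2], [v_3]
  1-simplices (6): [v_0,v_1], [v_0,v_2], [v_0,v_3], [v_1,v_2], [v_1,v_3], [v_2,v_3]
  2-simplices (4): [v_0,v_1,v_2], [v_0,v_1,v_3], [v_0,v_2,v_3], [v_1,v_2,v_3]

Hence C_0 ≅ Z^4, C_1 ≅ Z^6, C_2 ≅ Z^4.

∂_1: C_1 → C_0 maps an edge to its endpoints' difference, ∂[p,q] = q − p. For instance
  ∂[v_1,v_2] = [v_2] − [v_1].
As a 4×6 matrix over Z this has rank 3, with invariant factors (1,1,1).

Boundary ∂_2: C_2 → C_1 acts by ∂[p,q,r] = [q,r] − [p,r] + [p,q]. For instance
  ∂[v_0,v_1,v_3] = [v_1,v_3] − [v_0,v_3] + [v_0,v_1],
  ∂[v_0,v_1,v_2] = [v_1,v_2] − [v_0,v_2] + [v_0,v_1].
As a 6×4 matrix over Z this has rank 3, with invariant factors (1,1,1).

Computing H_k = (kernel of ∂_k) / (image of ∂_{k+1}):

  H_0: rank C_0 − rank ∂_1 = 4 − 3 = 1, and the invariant factors of ∂_1 are all 1, so H_0 = Z.
  H_1: rank ker ∂_1 − rank ∂_2 = (6 − 3) − 3 = 0, and the invariant factors of ∂_2 are all 1, so H_1 = 0.
  H_2: rank ker ∂_2 − rank ∂_3 = (4 − 3) − 0 = 1, and there is no ∂_3, so H_2 = Z.

As a check, the Euler characteristic is 4 − 6 + 4 = 2, which agrees with 1 − 0 + 1 = 2.
(K is a triangulation of the 2-sphere S^2.)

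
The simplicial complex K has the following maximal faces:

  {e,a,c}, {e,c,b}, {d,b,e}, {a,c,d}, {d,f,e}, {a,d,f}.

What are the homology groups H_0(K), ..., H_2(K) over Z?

H_0 = Z,  H_1 = Z,  H_2 = 0.

K has 6 vertices, 12 edges, 6 triangles.
rank ∂_0 = 0, rank ∂_1 = 5 ⇒ b_0 = 6 − 0 − 5 = 1; all invariant factors of ∂_1 are 1 so no torsion. So H_0 = Z.
rank ∂_1 = 5, rank ∂_2 = 6 ⇒ b_1 = 12 − 5 − 6 = 1; all invariant factors of ∂_2 are 1 so no torsion. So H_1 = Z.
rank ∂_2 = 6, rank ∂_3 = 0 ⇒ b_2 = 6 − 6 − 0 = 0. So H_2 = 0.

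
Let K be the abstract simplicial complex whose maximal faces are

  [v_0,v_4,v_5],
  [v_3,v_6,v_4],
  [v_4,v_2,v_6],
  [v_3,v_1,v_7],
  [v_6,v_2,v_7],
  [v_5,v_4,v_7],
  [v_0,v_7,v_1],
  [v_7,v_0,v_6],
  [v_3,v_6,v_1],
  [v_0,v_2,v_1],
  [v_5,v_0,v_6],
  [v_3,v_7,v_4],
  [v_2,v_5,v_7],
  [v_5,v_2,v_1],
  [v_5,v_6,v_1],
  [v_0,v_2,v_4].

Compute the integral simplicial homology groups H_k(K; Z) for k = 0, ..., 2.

Order the vertices as v_0 < v_1 < v_2 < v_3 < v_4 < v_5 < v_6 < v_7. Listing each simplex with vertices in this order, K has dimension 2 with simplices:

  0-simplices (8): [v_0], [v_1], [v_2], [v_3], [v_4], [v_5], [v_6], [v_7]
  1-simplices (24): (24 of them)
  2-simplices (16): (16 of them)

Hence C_0 ≅ Z^8, C_1 ≅ Z^24, C_2 ≅ Z^16.

The boundary map ∂_1: C_1 → C_0 maps an edge to its endpoints' difference, ∂[p,q] = q − p.
This gives a 8×24 integer matrix of rank 7; reducing to Smith normal form yields diagonal entries (1,1,1,1,1,1,1).

Boundary ∂_2: C_2 → C_1 maps a triangle to the signed sum of its edges. For instance
  ∂[v_3,v_4,v_7] = [v_4,v_7] − [v_3,v_7] + [v_3,v_4],
  ∂[v_1,v_3,v_7] = [v_3,v_7] − [v_1,v_7] + [v_1,v_3].
The 24×16 boundary matrix has rank 15 and Smith normal form diag(1,1,1,1,1,1,1,1,1,1,1,1,1,1,1).

From H_k ≅ ker(∂_k) / im(∂_{k+1}) we obtain:

  H_0: rank C_0 − rank ∂_1 = 8 − 7 = 1, and the invariant factors of ∂_1 are all 1, so H_0 ≅ Z.
  H_1: rank ker ∂_1 − rank ∂_2 = (24 − 7) − 15 = 2, and the invariant factors of ∂_2 are all 1, so H_1 ≅ Z^2.
  H_2: rank ker ∂_2 − rank ∂_3 = (16 − 15) − 0 = 1, and there is no ∂_3, so H_2 ≅ Z.

As a check, the Euler characteristic is 8 − 24 + 16 = 0, which agrees with 1 − 2 + 1 = 0.

H_0 ≅ Z,  H_1 ≅ Z^2,  H_2 ≅ Z.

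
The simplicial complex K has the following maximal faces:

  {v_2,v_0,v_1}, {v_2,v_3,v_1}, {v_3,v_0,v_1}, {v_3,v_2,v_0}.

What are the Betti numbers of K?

K has 4 vertices, 6 edges, 4 triangles.
rank ∂_0 = 0, rank ∂_1 = 3 ⇒ b_0 = 4 − 0 − 3 = 1; all invariant factors of ∂_1 are 1 so no torsion. So H_0 ≅ Z.
rank ∂_1 = 3, rank ∂_2 = 3 ⇒ b_1 = 6 − 3 − 3 = 0; all invariant factors of ∂_2 are 1 so no torsion. So H_1 ≅ 0.
rank ∂_2 = 3, rank ∂_3 = 0 ⇒ b_2 = 4 − 3 − 0 = 1. So H_2 ≅ Z.

b_0 = 1, b_1 = 0, b_2 = 1.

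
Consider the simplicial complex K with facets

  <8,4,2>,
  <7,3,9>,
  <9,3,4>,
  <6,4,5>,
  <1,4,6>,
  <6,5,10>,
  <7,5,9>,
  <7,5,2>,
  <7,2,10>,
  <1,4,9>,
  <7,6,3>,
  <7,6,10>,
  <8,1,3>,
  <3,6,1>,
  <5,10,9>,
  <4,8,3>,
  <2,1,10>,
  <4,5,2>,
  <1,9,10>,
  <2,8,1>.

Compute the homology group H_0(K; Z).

Fix the vertex order 1 < 2 < 3 < 4 < 5 < 6 < 7 < 8 < 9 < 10 and write every simplex with vertices in increasing order. Then dim K = 2 and the simplices of K are:

  0-simplices (10): [1], [2], [3], [4], [5], [6], [7], [8], [9], [10]
  1-simplices (30): (30 of them)
  2-simplices (20): (20 of them)

giving chain groups C_0 ≅ Z^10, C_1 ≅ Z^30, C_2 ≅ Z^20.

Boundary ∂_1: C_1 → C_0 maps an edge to its endpoints' difference, ∂[p,q] = q − p.
The resulting 10×30 matrix has rank 9, and its Smith normal form has invariant factors (1,1,1,1,1,1,1,1,1).

Boundary ∂_2: C_2 → C_1 maps a triangle to the signed sum of its edges. For instance
  ∂[5,7,9] = [7,9] − [5,9] + [5,7],
  ∂[2,7,10] = [7,10] − [2,10] + [2,7].
As a 30×20 matrix over Z this has rank 20, with invariant factors (1,1,1,1,1,1,1,1,1,1,1,1,1,1,1,1,1,1,1,2).

From H_k ≅ ker(∂_k) / im(∂_{k+1}) we obtain:

  H_0: rank C_0 − rank ∂_1 = 10 − 9 = 1, and the invariant factors of ∂_1 are all 1, so H_0 = Z.

H_0 = Z.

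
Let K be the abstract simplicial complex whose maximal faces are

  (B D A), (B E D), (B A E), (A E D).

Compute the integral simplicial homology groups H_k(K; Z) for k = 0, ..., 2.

H_0 ≅ Z,  H_1 = 0,  H_2 ≅ Z.

Fix the vertex order A < B < D < E and write every simplex with vertices in increasing order. Then dim K = 2 and the simplices of K are:

  0-simplices (4): A, B, D, E
  1-simplices (6): AB, AD, AE, BD, BE, DE
  2-simplices (4): ABD, ABE, ADE, BDE

giving chain groups C_0 ≅ Z^4, C_1 ≅ Z^6, C_2 ≅ Z^4.

Boundary ∂_1: C_1 → C_0 sends each edge [p,q] (with p < q) to q − p. For instance
  ∂AD = D − A.
The 4×6 boundary matrix has rank 3 and Smith normal form diag(1,1,1).

Boundary ∂_2: C_2 → C_1 maps a triangle to the signed sum of its edges. For instance
  ∂ABE = BE − AE + AB,
  ∂ABD = BD − AD + AB.
The resulting 6×4 matrix has rank 3, and its Smith normal form has invariant factors (1,1,1).

Reading off H_k = ker ∂_k / im ∂_{k+1}:

  H_0: rank C_0 − rank ∂_1 = 4 − 3 = 1, and the invariant factors of ∂_1 are all 1, so H_0 ≅ Z.
  H_1: rank ker ∂_1 − rank ∂_2 = (6 − 3) − 3 = 0, and the invariant factors of ∂_2 are all 1, so H_1 ≅ 0.
  H_2: rank ker ∂_2 − rank ∂_3 = (4 − 3) − 0 = 1, and there is no ∂_3, so H_2 ≅ Z.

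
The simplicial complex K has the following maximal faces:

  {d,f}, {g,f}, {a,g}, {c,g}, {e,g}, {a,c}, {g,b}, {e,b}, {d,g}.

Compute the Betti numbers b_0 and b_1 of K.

b_0 = 1, b_1 = 3.

K has 7 vertices, 9 edges.
rank ∂_0 = 0, rank ∂_1 = 6 ⇒ b_0 = 7 − 0 − 6 = 1; all invariant factors of ∂_1 are 1 so no torsion. So H_0 ≅ Z.
rank ∂_1 = 6, rank ∂_2 = 0 ⇒ b_1 = 9 − 6 − 0 = 3. So H_1 ≅ Z^3.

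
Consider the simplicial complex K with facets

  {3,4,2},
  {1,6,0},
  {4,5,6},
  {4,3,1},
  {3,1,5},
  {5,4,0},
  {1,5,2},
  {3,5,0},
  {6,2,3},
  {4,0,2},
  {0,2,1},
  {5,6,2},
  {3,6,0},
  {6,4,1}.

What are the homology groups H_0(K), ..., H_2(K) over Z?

H_0 = Z,  H_1 = Z^2,  H_2 = Z.

We work with the vertex ordering 0 < 1 < 2 < 3 < 4 < 5 < 6. The simplices of K, each written with vertices in increasing order, are:

  0-simplices (7): [0], [1], [2], [3], [4], [5], [6]
  1-simplices (21): [0,1], [0,2], [0,3], [0,4], [0,5], [0,6], [1,2], [1,3], [1,4], [1,5], [1,6], [2,3], [2,4], [2,5], [2,6], [3,4], [3,5], [3,6], [4,5], [4,6], [5,6]
  2-simplices (14): [0,1,2], [0,1,6], [0,2,4], [0,3,5], [0,3,6], [0,4,5], [1,2,5], [1,3,4], [1,3,5], [1,4,6], [2,3,4], [2,3,6], [2,5,6], [4,5,6]

Hence C_0 ≅ Z^7, C_1 ≅ Z^21, C_2 ≅ Z^14.

Boundary ∂_1: C_1 → C_0 sends each edge [p,q] (with p < q) to q − p. For instance
  ∂[4,5] = [5] − [4].
The resulting 7×21 matrix has rank 6, and its Smith normal form has invariant factors (1,1,1,1,1,1).

The boundary map ∂_2: C_2 → C_1 maps a triangle to the signed sum of its edges. For instance
  ∂[0,3,6] = [3,6] − [0,6] + [0,3],
  ∂[2,3,6] = [3,6] − [2,6] + [2,3].
The resulting 21×14 matrix has rank 13, and its Smith normal form has invariant factors (1,1,1,1,1,1,1,1,1,1,1,1,1).

Reading off H_k = ker ∂_k / im ∂_{k+1}:

  H_0: rank C_0 − rank ∂_1 = 7 − 6 = 1, and the invariant factors of ∂_1 are all 1, so H_0 = Z.
  H_1: rank ker ∂_1 − rank ∂_2 = (21 − 6) − 13 = 2, and the invariant factors of ∂_2 are all 1, so H_1 = Z^2.
  H_2: rank ker ∂_2 − rank ∂_3 = (14 − 13) − 0 = 1, and there is no ∂_3, so H_2 = Z.

As a check, the Euler characteristic is 7 − 21 + 14 = 0, which agrees with 1 − 2 + 1 = 0.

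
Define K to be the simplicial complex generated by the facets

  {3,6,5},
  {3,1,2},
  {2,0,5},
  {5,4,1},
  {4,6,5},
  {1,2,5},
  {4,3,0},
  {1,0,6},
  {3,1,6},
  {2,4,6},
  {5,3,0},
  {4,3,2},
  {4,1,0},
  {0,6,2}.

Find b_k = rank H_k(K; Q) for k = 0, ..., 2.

b_0 = 1, b_1 = 2, b_2 = 1.

K has 7 vertices, 21 edges, 14 triangles.
rank ∂_0 = 0, rank ∂_1 = 6 ⇒ b_0 = 7 − 0 − 6 = 1; all invariant factors of ∂_1 are 1 so no torsion. So H_0 = Z.
rank ∂_1 = 6, rank ∂_2 = 13 ⇒ b_1 = 21 − 6 − 13 = 2; all invariant factors of ∂_2 are 1 so no torsion. So H_1 = Z^2.
rank ∂_2 = 13, rank ∂_3 = 0 ⇒ b_2 = 14 − 13 − 0 = 1. So H_2 = Z.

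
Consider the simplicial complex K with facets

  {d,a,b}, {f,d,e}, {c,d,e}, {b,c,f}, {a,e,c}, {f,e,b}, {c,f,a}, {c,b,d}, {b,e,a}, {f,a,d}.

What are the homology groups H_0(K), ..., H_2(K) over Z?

We work with the vertex ordering a < b < c < d < e < f. The simplices of K, each written with vertices in increasing order, are:

  0-simplices (6): a, b, c, d, e, f
  1-simplices (15): ab, ac, ad, ae, af, bc, bd, be, bf, cd, ce, cf, de, df, ef
  2-simplices (10): abd, abe, ace, acf, adf, bcd, bcf, bef, cde, def

giving chain groups C_0 ≅ Z^6, C_1 ≅ Z^15, C_2 ≅ Z^10.

Boundary ∂_1: C_1 → C_0 sends each edge [p,q] (with p < q) to q − p.
The resulting 6×15 matrix has rank 5, and its Smith normal form has invariant factors (1,1,1,1,1).

∂_2: C_2 → C_1 acts by ∂[p,q,r] = [q,r] − [p,r] + [p,q]. For instance
  ∂def = ef − df + de,
  ∂cde = de − ce + cd.
As a 15×10 matrix over Z this has rank 10, with invariant factors (1,1,1,1,1,1,1,1,1,2).

Reading off H_k = ker ∂_k / im ∂_{k+1}:

  H_0: rank C_0 − rank ∂_1 = 6 − 5 = 1, and the invariant factors of ∂_1 are all 1, so H_0 ≅ Z.
  H_1: rank ker ∂_1 − rank ∂_2 = (15 − 5) − 10 = 0, and ∂_2 has invariant factor 2 > 1, so H_1 ≅ Z/2Z.
  H_2: rank ker ∂_2 − rank ∂_3 = (10 − 10) − 0 = 0, and there is no ∂_3, so H_2 ≅ 0.

As a check, the Euler characteristic is 6 − 15 + 10 = 1, which agrees with 1 − 0 + 0 = 1.

H_0 ≅ Z,  H_1 ≅ Z/2Z,  H_2 = 0.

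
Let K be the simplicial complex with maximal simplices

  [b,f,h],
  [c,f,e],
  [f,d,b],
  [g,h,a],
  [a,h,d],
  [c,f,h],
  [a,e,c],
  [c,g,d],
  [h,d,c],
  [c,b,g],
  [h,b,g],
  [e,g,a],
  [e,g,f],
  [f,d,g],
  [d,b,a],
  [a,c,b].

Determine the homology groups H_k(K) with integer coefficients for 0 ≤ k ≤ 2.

Take the total order a < b < c < d < e < f < g < h on the vertex set. Then K (dimension 2) consists of the simplices:

  0-simplices (8): a, b, c, d, e, f, g, h
  1-simplices (24): ab, ac, ad, ae, ag, ah, bc, bd, bf, bg, bh, cd, ce, cf, cg, ch, df, dg, dh, ef, eg, fg, fh, gh
  2-simplices (16): abc, abd, ace, adh, aeg, agh, bcg, bdf, bfh, bgh, cdg, cdh, cef, cfh, dfg, efg

giving chain groups C_0 ≅ Z^8, C_1 ≅ Z^24, C_2 ≅ Z^16.

The boundary map ∂_1: C_1 → C_0 is given by ∂[p,q] = [q] − [p].
As a 8×24 matrix over Z this has rank 7, with invariant factors (1,1,1,1,1,1,1).

∂_2: C_2 → C_1 maps a triangle to the signed sum of its edges. For instance
  ∂bdf = df − bf + bd,
  ∂cdh = dh − ch + cd.
The 24×16 boundary matrix has rank 15 and Smith normal form diag(1,1,1,1,1,1,1,1,1,1,1,1,1,1,1).

Now H_k = ker ∂_k / im ∂_{k+1}, so:

  H_0: rank C_0 − rank ∂_1 = 8 − 7 = 1, and the invariant factors of ∂_1 are all 1, so H_0 ≅ Z.
  H_1: rank ker ∂_1 − rank ∂_2 = (24 − 7) − 15 = 2, and the invariant factors of ∂_2 are all 1, so H_1 ≅ Z^2.
  H_2: rank ker ∂_2 − rank ∂_3 = (16 − 15) − 0 = 1, and there is no ∂_3, so H_2 ≅ Z.

As a check, the Euler characteristic is 8 − 24 + 16 = 0, which agrees with 1 − 2 + 1 = 0.

H_0 ≅ Z,  H_1 ≅ Z^2,  H_2 ≅ Z.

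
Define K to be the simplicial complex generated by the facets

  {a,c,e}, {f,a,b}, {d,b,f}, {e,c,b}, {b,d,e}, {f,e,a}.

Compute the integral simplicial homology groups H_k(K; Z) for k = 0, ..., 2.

H_0 ≅ Z,  H_1 ≅ Z,  H_2 = 0.

Fix the vertex order a < b < c < d < e < f and write every simplex with vertices in increasing order. Then dim K = 2 and the simplices of K are:

  0-simplices (6): a, b, c, d, e, f
  1-simplices (12): ab, ac, ae, af, bc, bd, be, bf, ce, de, df, ef
  2-simplices (6): abf, ace, aef, bce, bde, bdf

giving chain groups C_0 ≅ Z^6, C_1 ≅ Z^12, C_2 ≅ Z^6.

∂_1: C_1 → C_0 maps an edge to its endpoints' difference, ∂[p,q] = q − p. For instance
  ∂bd = d − b.
This gives a 6×12 integer matrix of rank 5; reducing to Smith normal form yields diagonal entries (1,1,1,1,1).

Boundary ∂_2: C_2 → C_1 maps a triangle to the signed sum of its edges. For instance
  ∂bdf = df − bf + bd,
  ∂bde = de − be + bd.
The resulting 12×6 matrix has rank 6, and its Smith normal form has invariant factors (1,1,1,1,1,1).

Computing H_k = (kernel of ∂_k) / (image of ∂_{k+1}):

  H_0: rank C_0 − rank ∂_1 = 6 − 5 = 1, and the invariant factors of ∂_1 are all 1, so H_0 ≅ Z.
  H_1: rank ker ∂_1 − rank ∂_2 = (12 − 5) − 6 = 1, and the invariant factors of ∂_2 are all 1, so H_1 ≅ Z.
  H_2: rank ker ∂_2 − rank ∂_3 = (6 − 6) − 0 = 0, and there is no ∂_3, so H_2 ≅ 0.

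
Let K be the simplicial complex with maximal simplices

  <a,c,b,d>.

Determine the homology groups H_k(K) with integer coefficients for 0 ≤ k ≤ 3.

We work with the vertex ordering a < b < c < d. The simplices of K, each written with vertices in increasing order, are:

  0-simplices (4): a, b, c, d
  1-simplices (6): ab, ac, ad, bc, bd, cd
  2-simplices (4): abc, abd, acd, bcd
  3-simplices (1): abcd

so the chain groups are C_0 ≅ Z^4, C_1 ≅ Z^6, C_2 ≅ Z^4, C_3 ≅ Z^1.

The boundary map ∂_1: C_1 → C_0 is given by ∂[p,q] = [q] − [p].
The resulting 4×6 matrix has rank 3, and its Smith normal form has invariant factors (1,1,1).

Boundary ∂_2: C_2 → C_1 maps a triangle to the signed sum of its edges. For instance
  ∂bcd = cd − bd + bc,
  ∂acd = cd − ad + ac.
As a 6×4 matrix over Z this has rank 3, with invariant factors (1,1,1).

Boundary ∂_3: C_3 → C_2 sends each 3-simplex σ to the alternating sum Σ_i (−1)^i (σ with its i-th vertex removed). For instance
  ∂abcd = bcd − acd + abd − abc.
The resulting 4×1 matrix has rank 1, and its Smith normal form has invariant factors (1).

Now H_k = ker ∂_k / im ∂_{k+1}, so:

  H_0: rank C_0 − rank ∂_1 = 4 − 3 = 1, and the invariant factors of ∂_1 are all 1, so H_0 = Z.
  H_1: rank ker ∂_1 − rank ∂_2 = (6 − 3) − 3 = 0, and the invariant factors of ∂_2 are all 1, so H_1 = 0.
  H_2: rank ker ∂_2 − rank ∂_3 = (4 − 3) − 1 = 0, and the invariant factors of ∂_3 are all 1, so H_2 = 0.
  H_3: rank ker ∂_3 − rank ∂_4 = (1 − 1) − 0 = 0, and there is no ∂_4, so H_3 = 0.

As a check, the Euler characteristic is 4 − 6 + 4 − 1 = 1, which agrees with 1 − 0 + 0 − 0 = 1.

H_0 = Z,  H_1 = 0,  H_2 = 0,  H_3 = 0.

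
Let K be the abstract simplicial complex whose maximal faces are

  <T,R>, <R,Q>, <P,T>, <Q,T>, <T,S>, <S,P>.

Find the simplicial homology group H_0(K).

Take the total order P < Q < R < S < T on the vertex set. Then K (dimension 1) consists of the simplices:

  0-simplices (5): P, Q, R, S, T
  1-simplices (6): PS, PT, QR, QT, RT, ST

Hence C_0 ≅ Z^5, C_1 ≅ Z^6.

Boundary ∂_1: C_1 → C_0 is given by ∂[p,q] = [q] − [p]. For instance
  ∂QT = T − Q.
The resulting 5×6 matrix has rank 4, and its Smith normal form has invariant factors (1,1,1,1).

Now H_k = ker ∂_k / im ∂_{k+1}, so:

  H_0: rank C_0 − rank ∂_1 = 5 − 4 = 1, and the invariant factors of ∂_1 are all 1, so H_0 = Z.

(K is a triangulation of a wedge of 2 circles.)

H_0 ≅ Z.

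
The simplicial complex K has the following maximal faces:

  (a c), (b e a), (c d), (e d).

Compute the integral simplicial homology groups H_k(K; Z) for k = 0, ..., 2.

We work with the vertex ordering a < b < c < d < e. The simplices of K, each written with vertices in increasing order, are:

  0-simplices (5): a, b, c, d, e
  1-simplices (6): ab, ac, ae, be, cd, de
  2-simplices (1): abe

giving chain groups C_0 ≅ Z^5, C_1 ≅ Z^6, C_2 ≅ Z^1.

Boundary ∂_1: C_1 → C_0 maps an edge to its endpoints' difference, ∂[p,q] = q − p. For instance
  ∂ae = e − a.
This gives a 5×6 integer matrix of rank 4; reducing to Smith normal form yields diagonal entries (1,1,1,1).

∂_2: C_2 → C_1 sends each 2-simplex [p,q,r] to [q,r] − [p,r] + [p,q]. For instance
  ∂abe = be − ae + ab.
The 6×1 boundary matrix has rank 1 and Smith normal form diag(1).

From H_k ≅ ker(∂_k) / im(∂_{k+1}) we obtain:

  H_0: rank C_0 − rank ∂_1 = 5 − 4 = 1, and the invariant factors of ∂_1 are all 1, so H_0 = Z.
  H_1: rank ker ∂_1 − rank ∂_2 = (6 − 4) − 1 = 1, and the invariant factors of ∂_2 are all 1, so H_1 = Z.
  H_2: rank ker ∂_2 − rank ∂_3 = (1 − 1) − 0 = 0, and there is no ∂_3, so H_2 = 0.

H_0 = Z,  H_1 = Z,  H_2 = 0.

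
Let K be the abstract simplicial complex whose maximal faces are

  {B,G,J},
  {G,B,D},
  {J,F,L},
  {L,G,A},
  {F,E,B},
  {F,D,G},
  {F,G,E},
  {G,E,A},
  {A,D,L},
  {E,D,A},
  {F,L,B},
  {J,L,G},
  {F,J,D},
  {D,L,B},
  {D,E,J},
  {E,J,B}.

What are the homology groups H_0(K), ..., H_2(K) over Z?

Order the vertices as A < B < D < E < F < G < J < L. Listing each simplex with vertices in this order, K has dimension 2 with simplices:

  0-simplices (8): A, B, D, E, F, G, J, L
  1-simplices (24): AD, AE, AG, AL, BD, BE, BF, BG, BJ, BL, DE, DF, DG, DJ, DL, EF, EG, EJ, FG, FJ, FL, GJ, GL, JL
  2-simplices (16): ADE, ADL, AEG, AGL, BDG, BDL, BEF, BEJ, BFL, BGJ, DEJ, DFG, DFJ, EFG, FJL, GJL

Hence C_0 ≅ Z^8, C_1 ≅ Z^24, C_2 ≅ Z^16.

The boundary map ∂_1: C_1 → C_0 is given by ∂[p,q] = [q] − [p]. For instance
  ∂DF = F − D.
The 8×24 boundary matrix has rank 7 and Smith normal form diag(1,1,1,1,1,1,1).

The boundary map ∂_2: C_2 → C_1 sends each 2-simplex [p,q,r] to [q,r] − [p,r] + [p,q]. For instance
  ∂EFG = FG − EG + EF,
  ∂BDL = DL − BL + BD.
The 24×16 boundary matrix has rank 15 and Smith normal form diag(1,1,1,1,1,1,1,1,1,1,1,1,1,1,1).

Now H_k = ker ∂_k / im ∂_{k+1}, so:

  H_0: rank C_0 − rank ∂_1 = 8 − 7 = 1, and the invariant factors of ∂_1 are all 1, so H_0 ≅ Z.
  H_1: rank ker ∂_1 − rank ∂_2 = (24 − 7) − 15 = 2, and the invariant factors of ∂_2 are all 1, so H_1 ≅ Z^2.
  H_2: rank ker ∂_2 − rank ∂_3 = (16 − 15) − 0 = 1, and there is no ∂_3, so H_2 ≅ Z.

H_0 = Z,  H_1 = Z^2,  H_2 = Z.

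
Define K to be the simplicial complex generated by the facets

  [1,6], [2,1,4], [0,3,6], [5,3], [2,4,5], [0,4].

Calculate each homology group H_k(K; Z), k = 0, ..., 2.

H_0 ≅ Z,  H_1 ≅ Z^2,  H_2 = 0.

Take the total order 0 < 1 < 2 < 3 < 4 < 5 < 6 on the vertex set. Then K (dimension 2) consists of the simplices:

  0-simplices (7): [0], [1], [2], [3], [4], [5], [6]
  1-simplices (11): [0,3], [0,4], [0,6], [1,2], [1,4], [1,6], [2,4], [2,5], [3,5], [3,6], [4,5]
  2-simplices (3): [0,3,6], [1,2,4], [2,4,5]

so the chain groups are C_0 ≅ Z^7, C_1 ≅ Z^11, C_2 ≅ Z^3.

∂_1: C_1 → C_0 sends each edge [p,q] (with p < q) to q − p.
The resulting 7×11 matrix has rank 6, and its Smith normal form has invariant factors (1,1,1,1,1,1).

∂_2: C_2 → C_1 acts by ∂[p,q,r] = [q,r] − [p,r] + [p,q]. For instance
  ∂[0,3,6] = [3,6] − [0,6] + [0,3],
  ∂[2,4,5] = [4,5] − [2,5] + [2,4].
This gives a 11×3 integer matrix of rank 3; reducing to Smith normal form yields diagonal entries (1,1,1).

Computing H_k = (kernel of ∂_k) / (image of ∂_{k+1}):

  H_0: rank C_0 − rank ∂_1 = 7 − 6 = 1, and the invariant factors of ∂_1 are all 1, so H_0 = Z.
  H_1: rank ker ∂_1 − rank ∂_2 = (11 − 6) − 3 = 2, and the invariant factors of ∂_2 are all 1, so H_1 = Z^2.
  H_2: rank ker ∂_2 − rank ∂_3 = (3 − 3) − 0 = 0, and there is no ∂_3, so H_2 = 0.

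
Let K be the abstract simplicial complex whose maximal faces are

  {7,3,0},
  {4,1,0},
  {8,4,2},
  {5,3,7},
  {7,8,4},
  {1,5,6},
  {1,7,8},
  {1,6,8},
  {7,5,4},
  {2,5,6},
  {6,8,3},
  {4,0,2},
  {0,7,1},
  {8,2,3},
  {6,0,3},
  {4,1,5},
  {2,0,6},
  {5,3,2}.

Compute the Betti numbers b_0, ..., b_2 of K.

b_0 = 1, b_1 = 1, b_2 = 0.

Take the total order 0 < 1 < 2 < 3 < 4 < 5 < 6 < 7 < 8 on the vertex set. Then K (dimension 2) consists of the simplices:

  0-simplices (9): [0], [1], [2], [3], [4], [5], [6], [7], [8]
  1-simplices (27): (27 of them)
  2-simplices (18): [0,1,4], [0,1,7], [0,2,4], [0,2,6], [0,3,6], [0,3,7], [1,4,5], [1,5,6], [1,6,8], [1,7,8], [2,3,5], [2,3,8], [2,4,8], [2,5,6], [3,5,7], [3,6,8], [4,5,7], [4,7,8]

Hence C_0 ≅ Z^9, C_1 ≅ Z^27, C_2 ≅ Z^18.

Boundary ∂_1: C_1 → C_0 sends each edge [p,q] (with p < q) to q − p.
This gives a 9×27 integer matrix of rank 8; reducing to Smith normal form yields diagonal entries (1,1,1,1,1,1,1,1).

The boundary map ∂_2: C_2 → C_1 sends each 2-simplex [p,q,r] to [q,r] − [p,r] + [p,q]. For instance
  ∂[0,2,6] = [2,6] − [0,6] + [0,2],
  ∂[2,4,8] = [4,8] − [2,8] + [2,4].
The resulting 27×18 matrix has rank 18, and its Smith normal form has invariant factors (1,1,1,1,1,1,1,1,1,1,1,1,1,1,1,1,1,2).

Computing H_k = (kernel of ∂_k) / (image of ∂_{k+1}):

  H_0: rank C_0 − rank ∂_1 = 9 − 8 = 1, and the invariant factors of ∂_1 are all 1, so H_0 ≅ Z.
  H_1: rank ker ∂_1 − rank ∂_2 = (27 − 8) − 18 = 1, and ∂_2 has invariant factor 2 > 1, so H_1 ≅ Z × Z/2.
  H_2: rank ker ∂_2 − rank ∂_3 = (18 − 18) − 0 = 0, and there is no ∂_3, so H_2 ≅ 0.

As a check, the Euler characteristic is 9 − 27 + 18 = 0, which agrees with 1 − 1 + 0 = 0.
(K is a triangulation of the Klein bottle.)

Hence the Betti numbers are b_0 = 1, b_1 = 1, b_2 = 0.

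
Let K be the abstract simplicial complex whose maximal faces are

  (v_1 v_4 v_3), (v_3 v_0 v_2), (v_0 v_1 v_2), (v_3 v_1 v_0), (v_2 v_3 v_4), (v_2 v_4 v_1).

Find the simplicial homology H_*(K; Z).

H_0 = Z,  H_1 = 0,  H_2 = Z.

Fix the vertex order v_0 < v_1 < v_2 < v_3 < v_4 and write every simplex with vertices in increasing order. Then dim K = 2 and the simplices of K are:

  0-simplices (5): [v_0], [v_1], [v_2], [v_3], [v_4]
  1-simplices (9): [v_0,v_1], [v_0,v_2], [v_0,v_3], [v_1,v_2], [v_1,v_3], [v_1,v_4], [v_2,v_3], [v_2,v_4], [v_3,v_4]
  2-simplices (6): [v_0,v_1,v_2], [v_0,v_1,v_3], [v_0,v_2,v_3], [v_1,v_2,v_4], [v_1,v_3,v_4], [v_2,v_3,v_4]

giving chain groups C_0 ≅ Z^5, C_1 ≅ Z^9, C_2 ≅ Z^6.

∂_1: C_1 → C_0 maps an edge to its endpoints' difference, ∂[p,q] = q − p.
As a 5×9 matrix over Z this has rank 4, with invariant factors (1,1,1,1).

∂_2: C_2 → C_1 acts by ∂[p,q,r] = [q,r] − [p,r] + [p,q]. For instance
  ∂[v_0,v_1,v_3] = [v_1,v_3] − [v_0,v_3] + [v_0,v_1],
  ∂[v_0,v_2,v_3] = [v_2,v_3] − [v_0,v_3] + [v_0,v_2].
This gives a 9×6 integer matrix of rank 5; reducing to Smith normal form yields diagonal entries (1,1,1,1,1).

Computing H_k = (kernel of ∂_k) / (image of ∂_{k+1}):

  H_0: rank C_0 − rank ∂_1 = 5 − 4 = 1, and the invariant factors of ∂_1 are all 1, so H_0 ≅ Z.
  H_1: rank ker ∂_1 − rank ∂_2 = (9 − 4) − 5 = 0, and the invariant factors of ∂_2 are all 1, so H_1 ≅ 0.
  H_2: rank ker ∂_2 − rank ∂_3 = (6 − 5) − 0 = 1, and there is no ∂_3, so H_2 ≅ Z.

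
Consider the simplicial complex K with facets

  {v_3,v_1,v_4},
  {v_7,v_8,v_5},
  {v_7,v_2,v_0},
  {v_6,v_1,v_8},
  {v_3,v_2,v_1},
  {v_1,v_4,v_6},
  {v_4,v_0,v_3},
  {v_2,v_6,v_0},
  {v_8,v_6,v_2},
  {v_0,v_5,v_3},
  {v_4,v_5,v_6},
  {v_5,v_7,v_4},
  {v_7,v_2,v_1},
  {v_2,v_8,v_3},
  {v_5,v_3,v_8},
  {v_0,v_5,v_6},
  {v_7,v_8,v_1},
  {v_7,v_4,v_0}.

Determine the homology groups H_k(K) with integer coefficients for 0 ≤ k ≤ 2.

H_0 = Z,  H_1 = Z ⊕ Z_2,  H_2 = 0.

Order the vertices as v_0 < v_1 < v_2 < v_3 < v_4 < v_5 < v_6 < v_7 < v_8. Listing each simplex with vertices in this order, K has dimension 2 with simplices:

  0-simplices (9): [v_0], [v_1], [v_2], [v_3], [v_4], [v_5], [v_6], [v_7], [v_8]
  1-simplices (27): (27 of them)
  2-simplices (18): (18 of them)

Hence C_0 ≅ Z^9, C_1 ≅ Z^27, C_2 ≅ Z^18.

∂_1: C_1 → C_0 is given by ∂[p,q] = [q] − [p].
This gives a 9×27 integer matrix of rank 8; reducing to Smith normal form yields diagonal entries (1,1,1,1,1,1,1,1).

Boundary ∂_2: C_2 → C_1 acts by ∂[p,q,r] = [q,r] − [p,r] + [p,q]. For instance
  ∂[v_1,v_4,v_6] = [v_4,v_6] − [v_1,v_6] + [v_1,v_4],
  ∂[v_0,v_3,v_4] = [v_3,v_4] − [v_0,v_4] + [v_0,v_3].
The resulting 27×18 matrix has rank 18, and its Smith normal form has invariant factors (1,1,1,1,1,1,1,1,1,1,1,1,1,1,1,1,1,2).

Reading off H_k = ker ∂_k / im ∂_{k+1}:

  H_0: rank C_0 − rank ∂_1 = 9 − 8 = 1, and the invariant factors of ∂_1 are all 1, so H_0 = Z.
  H_1: rank ker ∂_1 − rank ∂_2 = (27 − 8) − 18 = 1, and ∂_2 has invariant factor 2 > 1, so H_1 = Z ⊕ Z_2.
  H_2: rank ker ∂_2 − rank ∂_3 = (18 − 18) − 0 = 0, and there is no ∂_3, so H_2 = 0.

(K is a triangulation of the Klein bottle.)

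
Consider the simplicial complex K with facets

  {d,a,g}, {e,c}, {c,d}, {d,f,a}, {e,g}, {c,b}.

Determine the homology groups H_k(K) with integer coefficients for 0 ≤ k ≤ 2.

Take the total order a < b < c < d < e < f < g on the vertex set. Then K (dimension 2) consists of the simplices:

  0-simplices (7): a, b, c, d, e, f, g
  1-simplices (9): ad, af, ag, bc, cd, ce, df, dg, eg
  2-simplices (2): adf, adg

so the chain groups are C_0 ≅ Z^7, C_1 ≅ Z^9, C_2 ≅ Z^2.

Boundary ∂_1: C_1 → C_0 is given by ∂[p,q] = [q] − [p].
The resulting 7×9 matrix has rank 6, and its Smith normal form has invariant factors (1,1,1,1,1,1).

Boundary ∂_2: C_2 → C_1 maps a triangle to the signed sum of its edges. For instance
  ∂adg = dg − ag + ad,
  ∂adf = df − af + ad.
The resulting 9×2 matrix has rank 2, and its Smith normal form has invariant factors (1,1).

Reading off H_k = ker ∂_k / im ∂_{k+1}:

  H_0: rank C_0 − rank ∂_1 = 7 − 6 = 1, and the invariant factors of ∂_1 are all 1, so H_0 = Z.
  H_1: rank ker ∂_1 − rank ∂_2 = (9 − 6) − 2 = 1, and the invariant factors of ∂_2 are all 1, so H_1 = Z.
  H_2: rank ker ∂_2 − rank ∂_3 = (2 − 2) − 0 = 0, and there is no ∂_3, so H_2 = 0.

As a check, the Euler characteristic is 7 − 9 + 2 = 0, which agrees with 1 − 1 + 0 = 0.

H_0 = Z,  H_1 = Z,  H_2 = 0.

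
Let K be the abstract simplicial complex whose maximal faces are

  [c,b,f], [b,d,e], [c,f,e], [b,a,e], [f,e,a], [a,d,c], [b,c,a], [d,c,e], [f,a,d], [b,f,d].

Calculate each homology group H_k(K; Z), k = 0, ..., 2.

H_0 = Z,  H_1 = Z_2,  H_2 = 0.

Order the vertices as a < b < c < d < e < f. Listing each simplex with vertices in this order, K has dimension 2 with simplices:

  0-simplices (6): a, b, c, d, e, f
  1-simplices (15): ab, ac, ad, ae, af, bc, bd, be, bf, cd, ce, cf, de, df, ef
  2-simplices (10): abc, abe, acd, adf, aef, bcf, bde, bdf, cde, cef

Hence C_0 ≅ Z^6, C_1 ≅ Z^15, C_2 ≅ Z^10.

∂_1: C_1 → C_0 maps an edge to its endpoints' difference, ∂[p,q] = q − p. For instance
  ∂ae = e − a.
This gives a 6×15 integer matrix of rank 5; reducing to Smith normal form yields diagonal entries (1,1,1,1,1).

Boundary ∂_2: C_2 → C_1 acts by ∂[p,q,r] = [q,r] − [p,r] + [p,q]. For instance
  ∂abe = be − ae + ab,
  ∂acd = cd − ad + ac.
As a 15×10 matrix over Z this has rank 10, with invariant factors (1,1,1,1,1,1,1,1,1,2).

Now H_k = ker ∂_k / im ∂_{k+1}, so:

  H_0: rank C_0 − rank ∂_1 = 6 − 5 = 1, and the invariant factors of ∂_1 are all 1, so H_0 ≅ Z.
  H_1: rank ker ∂_1 − rank ∂_2 = (15 − 5) − 10 = 0, and ∂_2 has invariant factor 2 > 1, so H_1 ≅ Z_2.
  H_2: rank ker ∂_2 − rank ∂_3 = (10 − 10) − 0 = 0, and there is no ∂_3, so H_2 ≅ 0.

As a check, the Euler characteristic is 6 − 15 + 10 = 1, which agrees with 1 − 0 + 0 = 1.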